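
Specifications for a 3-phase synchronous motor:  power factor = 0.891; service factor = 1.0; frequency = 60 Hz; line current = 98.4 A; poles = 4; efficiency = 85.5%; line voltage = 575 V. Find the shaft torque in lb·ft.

292 lb·ft

P_in = √3·V·I·cosφ = 1.732 × 575 × 98.4 × 0.891 = 87315 W
P_out = η·P_in = 0.855 × 87315 = 74654 W
n = n_s = 120×60/4 = 1800 rpm (synchronous)
ω = 2π×1800/60 = 188.5 rad/s
τ = P_out/ω = 74654/188.5 = 396 N·m
In lb·ft: 396/1.356 = 292 lb·ft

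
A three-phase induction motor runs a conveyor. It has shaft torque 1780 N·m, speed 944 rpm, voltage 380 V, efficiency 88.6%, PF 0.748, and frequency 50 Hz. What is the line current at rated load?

403 A

ω = 2π×944/60 = 98.86 rad/s; P_out = τω = 1780 × 98.86 = 175971 W
P_in = P_out / η = 175971 / 0.886 = 198613 W
I_L = P_in / (√3·V_L·cosφ) = 198613 / (1.732 × 380 × 0.748) = 403 A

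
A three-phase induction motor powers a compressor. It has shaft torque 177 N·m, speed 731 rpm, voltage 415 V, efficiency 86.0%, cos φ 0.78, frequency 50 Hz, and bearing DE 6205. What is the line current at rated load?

ω = 2π×731/60 = 76.55 rad/s; P_out = τω = 177 × 76.55 = 13549 W
P_in = P_out / η = 13549 / 0.860 = 15755 W
I_L = P_in / (√3·V_L·cosφ) = 15755 / (1.732 × 415 × 0.78) = 28.1 A

28.1 A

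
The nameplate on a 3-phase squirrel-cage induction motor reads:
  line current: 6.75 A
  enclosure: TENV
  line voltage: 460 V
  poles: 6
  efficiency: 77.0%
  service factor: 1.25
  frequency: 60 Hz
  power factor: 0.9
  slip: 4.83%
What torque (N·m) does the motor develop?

31.2 N·m

P_in = √3·V·I·cosφ = 1.732 × 460 × 6.75 × 0.9 = 4840 W
P_out = η·P_in = 0.77 × 4840 = 3727 W
n_s = 120×60/6 = 1200 rpm; n = 1200×(1−0.0483) = 1142 rpm
ω = 2π×1142/60 = 119.6 rad/s
τ = P_out/ω = 3727/119.6 = 31.2 N·m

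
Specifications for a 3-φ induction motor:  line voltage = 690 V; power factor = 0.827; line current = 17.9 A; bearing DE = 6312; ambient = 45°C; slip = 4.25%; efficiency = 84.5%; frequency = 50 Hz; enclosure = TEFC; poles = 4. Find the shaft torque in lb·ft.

73.3 lb·ft

P_in = √3·V·I·cosφ = 1.732 × 690 × 17.9 × 0.827 = 17691 W
P_out = η·P_in = 0.845 × 17691 = 14949 W
n_s = 120×50/4 = 1500 rpm; n = 1500×(1−0.0425) = 1436 rpm
ω = 2π×1436/60 = 150.4 rad/s
τ = P_out/ω = 14949/150.4 = 99.39 N·m
In lb·ft: 99.39/1.356 = 73.3 lb·ft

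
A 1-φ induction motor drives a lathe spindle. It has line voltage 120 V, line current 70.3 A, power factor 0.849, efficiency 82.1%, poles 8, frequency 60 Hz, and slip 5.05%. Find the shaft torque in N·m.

65.7 N·m

P_in = V·I·cosφ = 120 × 70.3 × 0.849 = 7162 W
P_out = η·P_in = 0.821 × 7162 = 5880 W
n_s = 120×60/8 = 900 rpm; n = 900×(1−0.0505) = 855 rpm
ω = 2π×855/60 = 89.54 rad/s
τ = P_out/ω = 5880/89.54 = 65.7 N·m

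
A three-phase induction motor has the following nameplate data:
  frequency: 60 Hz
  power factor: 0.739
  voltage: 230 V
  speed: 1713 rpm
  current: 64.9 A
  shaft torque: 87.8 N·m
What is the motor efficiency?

ω = 2π × 1713/60 = 179.4 rad/s; P_out = τω = 87.8 × 179.4 = 15751 W
P_in = √3·V_L·I_L·cosφ = 1.732 × 230 × 64.9 × 0.739 = 19106 W
η = P_out / P_in = 15751 / 19106 = 0.824 = 82.4%

82.4 %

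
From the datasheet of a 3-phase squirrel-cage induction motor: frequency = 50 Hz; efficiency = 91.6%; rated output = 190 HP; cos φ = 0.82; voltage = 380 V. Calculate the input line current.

287 A

P_out = 190 × 746 = 141740 W
P_in = P_out / η = 141740 / 0.916 = 154738 W
I_L = P_in / (√3·V_L·cosφ) = 154738 / (1.732 × 380 × 0.82) = 287 A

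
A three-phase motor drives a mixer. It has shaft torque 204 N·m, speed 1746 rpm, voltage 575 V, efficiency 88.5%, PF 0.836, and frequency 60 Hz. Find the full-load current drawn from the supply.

50.6 A

ω = 2π×1746/60 = 182.8 rad/s; P_out = τω = 204 × 182.8 = 37291 W
P_in = P_out / η = 37291 / 0.885 = 42137 W
I_L = P_in / (√3·V_L·cosφ) = 42137 / (1.732 × 575 × 0.836) = 50.6 A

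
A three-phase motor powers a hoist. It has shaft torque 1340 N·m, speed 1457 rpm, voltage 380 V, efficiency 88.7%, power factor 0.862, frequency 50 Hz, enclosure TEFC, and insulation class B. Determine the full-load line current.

406 A

ω = 2π×1457/60 = 152.6 rad/s; P_out = τω = 1340 × 152.6 = 204484 W
P_in = P_out / η = 204484 / 0.887 = 230534 W
I_L = P_in / (√3·V_L·cosφ) = 230534 / (1.732 × 380 × 0.862) = 406 A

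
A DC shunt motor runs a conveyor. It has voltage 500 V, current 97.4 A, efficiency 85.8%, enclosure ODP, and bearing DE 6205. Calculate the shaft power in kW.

P_in = V·I = 500 × 97.4 = 48700 W
P_out = η·P_in = 0.858 × 48700 = 41785 W

41.8 kW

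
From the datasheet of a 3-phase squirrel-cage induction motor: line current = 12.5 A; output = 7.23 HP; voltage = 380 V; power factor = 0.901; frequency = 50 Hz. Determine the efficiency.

P_out = 7.23 × 746 = 5394 W
P_in = √3·V_L·I_L·cosφ = 1.732 × 380 × 12.5 × 0.901 = 7413 W
η = P_out / P_in = 5394 / 7413 = 0.728 = 72.8%

72.8 %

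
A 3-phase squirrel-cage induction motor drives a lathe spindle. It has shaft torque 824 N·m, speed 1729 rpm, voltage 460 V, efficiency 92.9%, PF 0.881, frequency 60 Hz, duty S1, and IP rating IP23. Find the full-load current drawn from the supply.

ω = 2π×1729/60 = 181.1 rad/s; P_out = τω = 824 × 181.1 = 149226 W
P_in = P_out / η = 149226 / 0.929 = 160631 W
I_L = P_in / (√3·V_L·cosφ) = 160631 / (1.732 × 460 × 0.881) = 229 A

229 A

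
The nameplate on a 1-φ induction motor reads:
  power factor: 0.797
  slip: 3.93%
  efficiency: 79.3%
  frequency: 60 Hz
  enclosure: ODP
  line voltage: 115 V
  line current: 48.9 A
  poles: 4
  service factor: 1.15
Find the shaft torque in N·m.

19.6 N·m

P_in = V·I·cosφ = 115 × 48.9 × 0.797 = 4482 W
P_out = η·P_in = 0.793 × 4482 = 3554 W
n_s = 120×60/4 = 1800 rpm; n = 1800×(1−0.0393) = 1729 rpm
ω = 2π×1729/60 = 181.1 rad/s
τ = P_out/ω = 3554/181.1 = 19.6 N·m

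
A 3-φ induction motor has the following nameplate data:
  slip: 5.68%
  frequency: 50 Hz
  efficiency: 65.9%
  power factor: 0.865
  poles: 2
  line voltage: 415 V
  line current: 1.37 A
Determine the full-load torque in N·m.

1.89 N·m

P_in = √3·V·I·cosφ = 1.732 × 415 × 1.37 × 0.865 = 852 W
P_out = η·P_in = 0.659 × 852 = 561 W
n_s = 120×50/2 = 3000 rpm; n = 3000×(1−0.0568) = 2830 rpm
ω = 2π×2830/60 = 296.4 rad/s
τ = P_out/ω = 561/296.4 = 1.89 N·m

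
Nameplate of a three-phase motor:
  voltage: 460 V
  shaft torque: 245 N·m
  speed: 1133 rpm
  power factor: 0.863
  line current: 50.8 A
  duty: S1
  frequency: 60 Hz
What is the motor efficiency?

83.2 %

ω = 2π × 1133/60 = 118.6 rad/s; P_out = τω = 245 × 118.6 = 29057 W
P_in = √3·V_L·I_L·cosφ = 1.732 × 460 × 50.8 × 0.863 = 34929 W
η = P_out / P_in = 29057 / 34929 = 0.832 = 83.2%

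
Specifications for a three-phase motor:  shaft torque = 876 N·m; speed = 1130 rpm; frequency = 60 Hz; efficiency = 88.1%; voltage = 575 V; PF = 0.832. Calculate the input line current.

ω = 2π×1130/60 = 118.3 rad/s; P_out = τω = 876 × 118.3 = 103631 W
P_in = P_out / η = 103631 / 0.881 = 117629 W
I_L = P_in / (√3·V_L·cosφ) = 117629 / (1.732 × 575 × 0.832) = 142 A

142 A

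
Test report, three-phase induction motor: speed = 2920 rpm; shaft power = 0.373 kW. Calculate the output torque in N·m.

ω = 2π × 2920/60 = 305.8 rad/s
τ = P/ω = 373/305.8 = 1.22 N·m

1.22 N·m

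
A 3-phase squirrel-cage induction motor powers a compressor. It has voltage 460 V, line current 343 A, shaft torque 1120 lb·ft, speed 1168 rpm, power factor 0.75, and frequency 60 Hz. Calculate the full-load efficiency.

τ = 1120 lb·ft × 1.356 = 1519 N·m
ω = 2π × 1168/60 = 122.3 rad/s; P_out = τω = 1519 × 122.3 = 185774 W
P_in = √3·V_L·I_L·cosφ = 1.732 × 460 × 343 × 0.75 = 204956 W
η = P_out / P_in = 185774 / 204956 = 0.906 = 90.6%

90.6 %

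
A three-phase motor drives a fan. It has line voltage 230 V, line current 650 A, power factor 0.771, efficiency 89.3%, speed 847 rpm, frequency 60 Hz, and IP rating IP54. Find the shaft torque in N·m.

2010 N·m

P_in = √3·V·I·cosφ = 1.732 × 230 × 650 × 0.771 = 199638 W
P_out = η·P_in = 0.893 × 199638 = 178277 W
n = 847 rpm
ω = 2π×847/60 = 88.7 rad/s
τ = P_out/ω = 178277/88.7 = 2010 N·m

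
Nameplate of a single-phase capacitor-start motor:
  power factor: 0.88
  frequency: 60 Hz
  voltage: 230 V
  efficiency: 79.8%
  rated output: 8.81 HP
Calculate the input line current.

P_out = 8.81 × 746 = 6572 W
P_in = P_out / η = 6572 / 0.798 = 8236 W
I = P_in / (V·cosφ) = 8236 / (230 × 0.88) = 40.7 A

40.7 A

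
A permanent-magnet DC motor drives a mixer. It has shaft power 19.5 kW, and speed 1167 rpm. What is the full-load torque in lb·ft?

118 lb·ft

ω = 2π × 1167/60 = 122.2 rad/s
τ = P/ω = 19500/122.2 = 159.6 N·m
In lb·ft: 159.6/1.356 = 118 lb·ft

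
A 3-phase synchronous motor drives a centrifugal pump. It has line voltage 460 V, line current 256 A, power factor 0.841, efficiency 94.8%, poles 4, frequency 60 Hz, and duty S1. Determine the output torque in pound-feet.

636 lb·ft

P_in = √3·V·I·cosφ = 1.732 × 460 × 256 × 0.841 = 171531 W
P_out = η·P_in = 0.948 × 171531 = 162611 W
n = n_s = 120×60/4 = 1800 rpm (synchronous)
ω = 2π×1800/60 = 188.5 rad/s
τ = P_out/ω = 162611/188.5 = 862.7 N·m
In lb·ft: 862.7/1.356 = 636 lb·ft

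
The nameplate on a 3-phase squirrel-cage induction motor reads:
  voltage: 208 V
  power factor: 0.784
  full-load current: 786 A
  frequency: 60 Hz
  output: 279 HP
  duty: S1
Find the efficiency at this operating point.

P_out = 279 × 746 = 208134 W
P_in = √3·V_L·I_L·cosφ = 1.732 × 208 × 786 × 0.784 = 221998 W
η = P_out / P_in = 208134 / 221998 = 0.938 = 93.8%

93.8 %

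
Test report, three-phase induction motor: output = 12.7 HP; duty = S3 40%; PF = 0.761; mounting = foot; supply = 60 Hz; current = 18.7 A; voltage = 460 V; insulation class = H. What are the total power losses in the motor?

P_in = √3·V·I·cosφ = 1.732×460×18.7×0.761 = 11338 W
P_out = 12.7×746 = 9474 W
Losses = P_in − P_out = 11338 − 9474 = 1864 W

1.86 kW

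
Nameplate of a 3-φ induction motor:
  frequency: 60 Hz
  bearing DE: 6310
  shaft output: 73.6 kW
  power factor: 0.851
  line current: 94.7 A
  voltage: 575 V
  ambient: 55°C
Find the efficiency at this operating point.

P_out = 73.6 kW = 73600 W
P_in = √3·V_L·I_L·cosφ = 1.732 × 575 × 94.7 × 0.851 = 80259 W
η = P_out / P_in = 73600 / 80259 = 0.917 = 91.7%

91.7 %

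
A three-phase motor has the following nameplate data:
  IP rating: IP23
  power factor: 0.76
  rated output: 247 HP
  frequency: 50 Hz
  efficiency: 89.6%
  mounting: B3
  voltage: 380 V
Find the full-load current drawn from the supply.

411 A

P_out = 247 × 746 = 184262 W
P_in = P_out / η = 184262 / 0.896 = 205650 W
I_L = P_in / (√3·V_L·cosφ) = 205650 / (1.732 × 380 × 0.76) = 411 A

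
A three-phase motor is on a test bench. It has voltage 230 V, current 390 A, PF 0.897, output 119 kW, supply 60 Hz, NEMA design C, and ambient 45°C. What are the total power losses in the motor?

P_in = √3·V·I·cosφ = 1.732×230×390×0.897 = 139358 W
P_out = 119000 W
Losses = P_in − P_out = 139358 − 119000 = 20358 W

20.4 kW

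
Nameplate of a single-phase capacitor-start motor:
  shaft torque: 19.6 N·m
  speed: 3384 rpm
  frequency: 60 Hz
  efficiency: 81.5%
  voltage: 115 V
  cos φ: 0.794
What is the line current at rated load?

93.3 A

ω = 2π×3384/60 = 354.4 rad/s; P_out = τω = 19.6 × 354.4 = 6946 W
P_in = P_out / η = 6946 / 0.815 = 8523 W
I = P_in / (V·cosφ) = 8523 / (115 × 0.794) = 93.3 A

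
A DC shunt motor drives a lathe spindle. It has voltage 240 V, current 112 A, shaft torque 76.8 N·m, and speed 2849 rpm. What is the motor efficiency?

85.2 %

ω = 2π × 2849/60 = 298.3 rad/s; P_out = τω = 76.8 × 298.3 = 22909 W
P_in = V·I = 240 × 112 = 26880 W
η = P_out / P_in = 22909 / 26880 = 0.852 = 85.2%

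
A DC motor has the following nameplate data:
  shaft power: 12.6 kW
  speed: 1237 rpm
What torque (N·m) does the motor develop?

97.3 N·m

ω = 2π × 1237/60 = 129.5 rad/s
τ = P/ω = 12600/129.5 = 97.3 N·m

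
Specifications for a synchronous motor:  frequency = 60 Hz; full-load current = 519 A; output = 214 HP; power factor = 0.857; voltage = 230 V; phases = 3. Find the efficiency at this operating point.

P_out = 214 × 746 = 159644 W
P_in = √3·V_L·I_L·cosφ = 1.732 × 230 × 519 × 0.857 = 177184 W
η = P_out / P_in = 159644 / 177184 = 0.901 = 90.1%

90.1 %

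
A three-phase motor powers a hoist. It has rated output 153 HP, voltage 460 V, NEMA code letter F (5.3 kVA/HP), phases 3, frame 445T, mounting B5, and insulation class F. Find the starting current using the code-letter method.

1020 A

S_LR = 5.3 × 153 = 810.9 kVA
I_LR = S_LR/(√3·V_L) = 810900/(1.732×460) = 1020 A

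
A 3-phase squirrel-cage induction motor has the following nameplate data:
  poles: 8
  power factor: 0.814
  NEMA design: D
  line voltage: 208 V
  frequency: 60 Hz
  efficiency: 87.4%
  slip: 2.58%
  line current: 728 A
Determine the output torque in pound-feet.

P_in = √3·V·I·cosφ = 1.732 × 208 × 728 × 0.814 = 213485 W
P_out = η·P_in = 0.874 × 213485 = 186586 W
n_s = 120×60/8 = 900 rpm; n = 900×(1−0.0258) = 877 rpm
ω = 2π×877/60 = 91.84 rad/s
τ = P_out/ω = 186586/91.84 = 2032 N·m
In lb·ft: 2032/1.356 = 1500 lb·ft

1500 lb·ft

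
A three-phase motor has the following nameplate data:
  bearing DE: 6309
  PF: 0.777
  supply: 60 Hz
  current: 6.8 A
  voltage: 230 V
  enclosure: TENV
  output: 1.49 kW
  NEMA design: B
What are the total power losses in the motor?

615 W

P_in = √3·V·I·cosφ = 1.732×230×6.8×0.777 = 2105 W
P_out = 1490 W
Losses = P_in − P_out = 2105 − 1490 = 615 W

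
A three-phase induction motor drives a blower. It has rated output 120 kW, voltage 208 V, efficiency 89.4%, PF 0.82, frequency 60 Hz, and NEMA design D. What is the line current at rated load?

454 A

P_out = 120 kW = 120000 W
P_in = P_out / η = 120000 / 0.894 = 134228 W
I_L = P_in / (√3·V_L·cosφ) = 134228 / (1.732 × 208 × 0.82) = 454 A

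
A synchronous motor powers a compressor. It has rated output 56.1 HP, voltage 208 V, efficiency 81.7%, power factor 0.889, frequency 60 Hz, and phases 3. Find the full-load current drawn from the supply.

160 A

P_out = 56.1 × 746 = 41851 W
P_in = P_out / η = 41851 / 0.817 = 51225 W
I_L = P_in / (√3·V_L·cosφ) = 51225 / (1.732 × 208 × 0.889) = 160 A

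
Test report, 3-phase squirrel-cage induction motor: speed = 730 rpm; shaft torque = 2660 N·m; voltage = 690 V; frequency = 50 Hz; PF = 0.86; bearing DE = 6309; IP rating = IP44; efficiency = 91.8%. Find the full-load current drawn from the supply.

216 A

ω = 2π×730/60 = 76.45 rad/s; P_out = τω = 2660 × 76.45 = 203357 W
P_in = P_out / η = 203357 / 0.918 = 221522 W
I_L = P_in / (√3·V_L·cosφ) = 221522 / (1.732 × 690 × 0.86) = 216 A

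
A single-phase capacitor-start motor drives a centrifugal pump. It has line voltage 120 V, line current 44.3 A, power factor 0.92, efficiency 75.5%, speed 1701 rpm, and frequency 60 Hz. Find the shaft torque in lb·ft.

15.3 lb·ft

P_in = V·I·cosφ = 120 × 44.3 × 0.92 = 4891 W
P_out = η·P_in = 0.755 × 4891 = 3693 W
n = 1701 rpm
ω = 2π×1701/60 = 178.1 rad/s
τ = P_out/ω = 3693/178.1 = 20.74 N·m
In lb·ft: 20.74/1.356 = 15.3 lb·ft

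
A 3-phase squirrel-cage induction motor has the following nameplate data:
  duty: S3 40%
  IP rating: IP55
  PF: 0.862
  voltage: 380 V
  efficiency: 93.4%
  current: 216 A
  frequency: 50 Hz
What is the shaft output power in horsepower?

153 HP

P_in = √3·V·I·cosφ = 1.732 × 380 × 216 × 0.862 = 122544 W
P_out = η·P_in = 0.934 × 122544 = 114456 W
= 114456/746 = 153 HP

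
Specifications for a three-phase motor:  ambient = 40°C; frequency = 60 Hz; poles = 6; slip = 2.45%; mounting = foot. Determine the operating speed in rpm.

1171 rpm

n_s = 120f/p = 120×60/6 = 1200 rpm
n = n_s(1 − s) = 1200 × (1 − 0.0245) = 1171 rpm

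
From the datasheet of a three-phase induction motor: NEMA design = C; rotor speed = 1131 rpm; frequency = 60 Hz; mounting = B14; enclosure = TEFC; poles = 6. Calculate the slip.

n_s = 120f/p = 120×60/6 = 1200 rpm
s = (n_s − n)/n_s = (1200 − 1131)/1200 = 0.0575

5.75 %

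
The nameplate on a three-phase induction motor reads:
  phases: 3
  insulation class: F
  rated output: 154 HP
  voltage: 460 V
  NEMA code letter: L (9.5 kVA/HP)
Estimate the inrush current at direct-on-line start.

S_LR = 9.5 × 154 = 1463 kVA
I_LR = S_LR/(√3·V_L) = 1463000/(1.732×460) = 1840 A

1840 A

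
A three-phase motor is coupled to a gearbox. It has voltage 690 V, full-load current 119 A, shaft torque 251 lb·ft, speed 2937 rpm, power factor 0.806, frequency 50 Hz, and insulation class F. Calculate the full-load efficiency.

91.3 %

τ = 251 lb·ft × 1.356 = 340.4 N·m
ω = 2π × 2937/60 = 307.6 rad/s; P_out = τω = 340.4 × 307.6 = 104707 W
P_in = √3·V_L·I_L·cosφ = 1.732 × 690 × 119 × 0.806 = 114625 W
η = P_out / P_in = 104707 / 114625 = 0.913 = 91.3%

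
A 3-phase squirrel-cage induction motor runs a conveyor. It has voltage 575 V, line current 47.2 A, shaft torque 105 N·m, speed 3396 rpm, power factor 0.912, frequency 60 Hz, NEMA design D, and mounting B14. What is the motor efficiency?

87.1 %

ω = 2π × 3396/60 = 355.6 rad/s; P_out = τω = 105 × 355.6 = 37338 W
P_in = √3·V_L·I_L·cosφ = 1.732 × 575 × 47.2 × 0.912 = 42870 W
η = P_out / P_in = 37338 / 42870 = 0.871 = 87.1%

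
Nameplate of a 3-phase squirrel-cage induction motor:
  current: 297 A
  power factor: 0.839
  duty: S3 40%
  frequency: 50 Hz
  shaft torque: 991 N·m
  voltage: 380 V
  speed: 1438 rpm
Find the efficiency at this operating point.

ω = 2π × 1438/60 = 150.6 rad/s; P_out = τω = 991 × 150.6 = 149245 W
P_in = √3·V_L·I_L·cosφ = 1.732 × 380 × 297 × 0.839 = 164002 W
η = P_out / P_in = 149245 / 164002 = 0.910 = 91.0%

91.0 %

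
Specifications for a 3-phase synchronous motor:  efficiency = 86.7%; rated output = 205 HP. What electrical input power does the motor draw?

P_out = 205 × 746 = 152930 W
P_in = P_out/η = 152930/0.867 = 176390 W = 176 kW

176 kW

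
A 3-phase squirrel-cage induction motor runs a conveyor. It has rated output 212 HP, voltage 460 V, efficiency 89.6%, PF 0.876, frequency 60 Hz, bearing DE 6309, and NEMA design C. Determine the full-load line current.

P_out = 212 × 746 = 158152 W
P_in = P_out / η = 158152 / 0.896 = 176509 W
I_L = P_in / (√3·V_L·cosφ) = 176509 / (1.732 × 460 × 0.876) = 253 A

253 A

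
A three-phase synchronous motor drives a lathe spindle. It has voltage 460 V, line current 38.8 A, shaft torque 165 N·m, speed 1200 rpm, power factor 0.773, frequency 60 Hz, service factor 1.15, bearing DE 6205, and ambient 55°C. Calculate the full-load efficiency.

ω = 2π × 1200/60 = 125.7 rad/s; P_out = τω = 165 × 125.7 = 20741 W
P_in = √3·V_L·I_L·cosφ = 1.732 × 460 × 38.8 × 0.773 = 23896 W
η = P_out / P_in = 20741 / 23896 = 0.868 = 86.8%

86.8 %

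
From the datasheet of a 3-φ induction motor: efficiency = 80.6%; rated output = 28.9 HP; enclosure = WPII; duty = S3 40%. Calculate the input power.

P_out = 28.9 × 746 = 21559 W
P_in = P_out/η = 21559/0.806 = 26748 W = 26.7 kW

26.7 kW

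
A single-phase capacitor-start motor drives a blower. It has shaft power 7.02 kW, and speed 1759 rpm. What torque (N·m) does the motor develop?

ω = 2π × 1759/60 = 184.2 rad/s
τ = P/ω = 7020/184.2 = 38.1 N·m

38.1 N·m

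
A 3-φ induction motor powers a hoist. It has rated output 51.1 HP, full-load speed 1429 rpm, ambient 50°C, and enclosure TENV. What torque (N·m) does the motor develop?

255 N·m

P_out = 51.1 × 746 = 38121 W
ω = 2π × 1429/60 = 149.6 rad/s
τ = P_out/ω = 38121/149.6 = 255 N·m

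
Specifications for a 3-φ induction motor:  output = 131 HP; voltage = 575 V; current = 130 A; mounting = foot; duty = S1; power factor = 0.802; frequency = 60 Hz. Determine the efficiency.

P_out = 131 × 746 = 97726 W
P_in = √3·V_L·I_L·cosφ = 1.732 × 575 × 130 × 0.802 = 103833 W
η = P_out / P_in = 97726 / 103833 = 0.941 = 94.1%

94.1 %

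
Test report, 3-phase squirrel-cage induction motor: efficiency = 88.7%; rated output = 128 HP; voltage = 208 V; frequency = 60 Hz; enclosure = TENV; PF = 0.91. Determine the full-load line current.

P_out = 128 × 746 = 95488 W
P_in = P_out / η = 95488 / 0.887 = 107653 W
I_L = P_in / (√3·V_L·cosφ) = 107653 / (1.732 × 208 × 0.91) = 328 A

328 A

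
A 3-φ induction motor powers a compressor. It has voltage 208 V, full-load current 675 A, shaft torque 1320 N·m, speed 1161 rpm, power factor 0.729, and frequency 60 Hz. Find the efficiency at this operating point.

ω = 2π × 1161/60 = 121.6 rad/s; P_out = τω = 1320 × 121.6 = 160512 W
P_in = √3·V_L·I_L·cosφ = 1.732 × 208 × 675 × 0.729 = 177273 W
η = P_out / P_in = 160512 / 177273 = 0.905 = 90.5%

90.5 %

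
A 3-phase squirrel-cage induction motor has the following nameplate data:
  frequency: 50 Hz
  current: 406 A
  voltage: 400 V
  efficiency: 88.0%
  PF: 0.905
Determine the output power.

P_in = √3·V·I·cosφ = 1.732 × 400 × 406 × 0.905 = 254556 W
P_out = η·P_in = 0.88 × 254556 = 224009 W

224 kW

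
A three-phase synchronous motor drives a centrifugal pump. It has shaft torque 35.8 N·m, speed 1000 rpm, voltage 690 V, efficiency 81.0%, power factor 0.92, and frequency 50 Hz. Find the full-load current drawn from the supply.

ω = 2π×1000/60 = 104.7 rad/s; P_out = τω = 35.8 × 104.7 = 3748 W
P_in = P_out / η = 3748 / 0.810 = 4627 W
I_L = P_in / (√3·V_L·cosφ) = 4627 / (1.732 × 690 × 0.92) = 4.21 A

4.21 A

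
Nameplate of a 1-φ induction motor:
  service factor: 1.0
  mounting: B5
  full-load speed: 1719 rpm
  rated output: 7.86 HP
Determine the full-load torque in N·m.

P_out = 7.86 × 746 = 5864 W
ω = 2π × 1719/60 = 180 rad/s
τ = P_out/ω = 5864/180 = 32.6 N·m

32.6 N·m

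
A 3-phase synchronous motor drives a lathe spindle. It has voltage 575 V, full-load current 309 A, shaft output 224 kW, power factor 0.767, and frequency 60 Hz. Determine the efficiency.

P_out = 224 kW = 224000 W
P_in = √3·V_L·I_L·cosφ = 1.732 × 575 × 309 × 0.767 = 236031 W
η = P_out / P_in = 224000 / 236031 = 0.949 = 94.9%

94.9 %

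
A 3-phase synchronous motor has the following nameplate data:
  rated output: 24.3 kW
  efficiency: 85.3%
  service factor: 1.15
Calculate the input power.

28.5 kW

P_out = 24300 W
P_in = P_out/η = 24300/0.853 = 28488 W = 28.5 kW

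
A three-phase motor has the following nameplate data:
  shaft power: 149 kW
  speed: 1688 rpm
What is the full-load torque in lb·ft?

622 lb·ft

ω = 2π × 1688/60 = 176.8 rad/s
τ = P/ω = 149000/176.8 = 842.8 N·m
In lb·ft: 842.8/1.356 = 622 lb·ft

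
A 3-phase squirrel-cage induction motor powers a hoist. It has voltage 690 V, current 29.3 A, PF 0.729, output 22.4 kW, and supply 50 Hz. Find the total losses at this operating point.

3.13 kW

P_in = √3·V·I·cosφ = 1.732×690×29.3×0.729 = 25527 W
P_out = 22400 W
Losses = P_in − P_out = 25527 − 22400 = 3127 W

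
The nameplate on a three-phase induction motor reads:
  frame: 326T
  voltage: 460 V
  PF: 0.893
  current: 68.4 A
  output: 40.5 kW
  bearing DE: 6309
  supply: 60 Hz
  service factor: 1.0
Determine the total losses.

8.17 kW

P_in = √3·V·I·cosφ = 1.732×460×68.4×0.893 = 48665 W
P_out = 40500 W
Losses = P_in − P_out = 48665 − 40500 = 8165 W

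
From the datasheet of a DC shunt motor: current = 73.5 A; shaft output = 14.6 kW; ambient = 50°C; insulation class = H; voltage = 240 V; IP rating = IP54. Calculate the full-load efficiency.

82.8 %

P_out = 14.6 kW = 14600 W
P_in = V·I = 240 × 73.5 = 17640 W
η = P_out / P_in = 14600 / 17640 = 0.828 = 82.8%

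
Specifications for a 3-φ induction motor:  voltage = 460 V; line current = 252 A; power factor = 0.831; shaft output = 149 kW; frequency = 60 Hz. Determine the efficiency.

P_out = 149 kW = 149000 W
P_in = √3·V_L·I_L·cosφ = 1.732 × 460 × 252 × 0.831 = 166843 W
η = P_out / P_in = 149000 / 166843 = 0.893 = 89.3%

89.3 %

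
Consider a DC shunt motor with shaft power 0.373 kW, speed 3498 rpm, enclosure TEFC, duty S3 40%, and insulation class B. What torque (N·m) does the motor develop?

1.02 N·m

ω = 2π × 3498/60 = 366.3 rad/s
τ = P/ω = 373/366.3 = 1.02 N·m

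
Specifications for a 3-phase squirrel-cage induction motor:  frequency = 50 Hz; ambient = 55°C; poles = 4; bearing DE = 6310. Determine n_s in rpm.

n_s = 120f/p = 120×50/4 = 1500 rpm

1500 rpm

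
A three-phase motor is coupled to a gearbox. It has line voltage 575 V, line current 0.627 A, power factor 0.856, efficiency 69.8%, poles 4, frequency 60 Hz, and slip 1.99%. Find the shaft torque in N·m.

P_in = √3·V·I·cosφ = 1.732 × 575 × 0.627 × 0.856 = 535 W
P_out = η·P_in = 0.698 × 535 = 373 W
n_s = 120×60/4 = 1800 rpm; n = 1800×(1−0.0199) = 1764 rpm
ω = 2π×1764/60 = 184.7 rad/s
τ = P_out/ω = 373/184.7 = 2.02 N·m

2.02 N·m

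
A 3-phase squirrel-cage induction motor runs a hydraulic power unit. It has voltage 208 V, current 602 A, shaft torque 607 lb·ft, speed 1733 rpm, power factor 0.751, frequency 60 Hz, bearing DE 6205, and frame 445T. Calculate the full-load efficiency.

91.7 %

τ = 607 lb·ft × 1.356 = 823.1 N·m
ω = 2π × 1733/60 = 181.5 rad/s; P_out = τω = 823.1 × 181.5 = 149393 W
P_in = √3·V_L·I_L·cosφ = 1.732 × 208 × 602 × 0.751 = 162872 W
η = P_out / P_in = 149393 / 162872 = 0.917 = 91.7%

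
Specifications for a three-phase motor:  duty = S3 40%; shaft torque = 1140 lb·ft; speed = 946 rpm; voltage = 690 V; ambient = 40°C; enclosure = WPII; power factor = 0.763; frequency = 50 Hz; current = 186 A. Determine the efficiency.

90.3 %

τ = 1140 lb·ft × 1.356 = 1546 N·m
ω = 2π × 946/60 = 99.06 rad/s; P_out = τω = 1546 × 99.06 = 153147 W
P_in = √3·V_L·I_L·cosφ = 1.732 × 690 × 186 × 0.763 = 169603 W
η = P_out / P_in = 153147 / 169603 = 0.903 = 90.3%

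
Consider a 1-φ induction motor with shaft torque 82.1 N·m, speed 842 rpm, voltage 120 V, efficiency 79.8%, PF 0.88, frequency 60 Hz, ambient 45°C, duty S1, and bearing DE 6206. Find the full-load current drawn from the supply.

85.9 A

ω = 2π×842/60 = 88.17 rad/s; P_out = τω = 82.1 × 88.17 = 7239 W
P_in = P_out / η = 7239 / 0.798 = 9071 W
I = P_in / (V·cosφ) = 9071 / (120 × 0.88) = 85.9 A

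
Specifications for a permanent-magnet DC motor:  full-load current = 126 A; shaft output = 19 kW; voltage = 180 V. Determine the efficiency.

P_out = 19 kW = 19000 W
P_in = V·I = 180 × 126 = 22680 W
η = P_out / P_in = 19000 / 22680 = 0.838 = 83.8%

83.8 %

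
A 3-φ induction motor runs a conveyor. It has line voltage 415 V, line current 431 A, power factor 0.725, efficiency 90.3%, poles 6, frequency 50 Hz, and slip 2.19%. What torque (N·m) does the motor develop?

P_in = √3·V·I·cosφ = 1.732 × 415 × 431 × 0.725 = 224601 W
P_out = η·P_in = 0.903 × 224601 = 202815 W
n_s = 120×50/6 = 1000 rpm; n = 1000×(1−0.0219) = 978 rpm
ω = 2π×978/60 = 102.4 rad/s
τ = P_out/ω = 202815/102.4 = 1980 N·m

1980 N·m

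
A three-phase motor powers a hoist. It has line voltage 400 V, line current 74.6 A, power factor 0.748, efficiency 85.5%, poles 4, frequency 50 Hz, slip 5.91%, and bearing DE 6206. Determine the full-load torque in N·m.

224 N·m

P_in = √3·V·I·cosφ = 1.732 × 400 × 74.6 × 0.748 = 38659 W
P_out = η·P_in = 0.855 × 38659 = 33053 W
n_s = 120×50/4 = 1500 rpm; n = 1500×(1−0.0591) = 1411 rpm
ω = 2π×1411/60 = 147.8 rad/s
τ = P_out/ω = 33053/147.8 = 224 N·m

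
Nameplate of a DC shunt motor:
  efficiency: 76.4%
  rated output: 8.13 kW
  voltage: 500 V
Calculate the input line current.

P_out = 8.13 kW = 8130 W
P_in = P_out / η = 8130 / 0.764 = 10641 W
I = P_in / V = 10641 / 500 = 21.3 A

21.3 A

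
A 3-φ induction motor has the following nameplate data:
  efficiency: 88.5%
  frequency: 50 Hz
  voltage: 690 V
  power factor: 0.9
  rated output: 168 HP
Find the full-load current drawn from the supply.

P_out = 168 × 746 = 125328 W
P_in = P_out / η = 125328 / 0.885 = 141614 W
I_L = P_in / (√3·V_L·cosφ) = 141614 / (1.732 × 690 × 0.9) = 132 A

132 A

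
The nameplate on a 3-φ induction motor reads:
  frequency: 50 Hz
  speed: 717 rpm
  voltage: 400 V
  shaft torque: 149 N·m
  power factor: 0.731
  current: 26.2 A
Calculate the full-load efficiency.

ω = 2π × 717/60 = 75.08 rad/s; P_out = τω = 149 × 75.08 = 11187 W
P_in = √3·V_L·I_L·cosφ = 1.732 × 400 × 26.2 × 0.731 = 13269 W
η = P_out / P_in = 11187 / 13269 = 0.843 = 84.3%

84.3 %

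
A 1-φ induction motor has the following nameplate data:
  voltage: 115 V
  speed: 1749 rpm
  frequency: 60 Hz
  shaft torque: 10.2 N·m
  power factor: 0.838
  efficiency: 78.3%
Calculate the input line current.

ω = 2π×1749/60 = 183.2 rad/s; P_out = τω = 10.2 × 183.2 = 1869 W
P_in = P_out / η = 1869 / 0.783 = 2387 W
I = P_in / (V·cosφ) = 2387 / (115 × 0.838) = 24.8 A

24.8 A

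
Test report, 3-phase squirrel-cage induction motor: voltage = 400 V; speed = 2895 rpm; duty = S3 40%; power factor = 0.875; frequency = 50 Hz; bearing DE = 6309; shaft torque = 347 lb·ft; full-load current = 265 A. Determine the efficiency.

τ = 347 lb·ft × 1.356 = 470.5 N·m
ω = 2π × 2895/60 = 303.2 rad/s; P_out = τω = 470.5 × 303.2 = 142656 W
P_in = √3·V_L·I_L·cosφ = 1.732 × 400 × 265 × 0.875 = 160643 W
η = P_out / P_in = 142656 / 160643 = 0.888 = 88.8%

88.8 %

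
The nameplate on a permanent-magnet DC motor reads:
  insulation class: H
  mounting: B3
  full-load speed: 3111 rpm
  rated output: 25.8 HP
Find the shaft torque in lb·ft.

P_out = 25.8 × 746 = 19247 W
ω = 2π × 3111/60 = 325.8 rad/s
τ = P_out/ω = 19247/325.8 = 59.08 N·m
In lb·ft: 59.08/1.356 = 43.6 lb·ft

43.6 lb·ft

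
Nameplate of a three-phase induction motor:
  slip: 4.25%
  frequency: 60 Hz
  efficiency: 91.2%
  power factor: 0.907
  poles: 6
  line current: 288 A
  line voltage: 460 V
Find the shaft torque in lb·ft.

P_in = √3·V·I·cosφ = 1.732 × 460 × 288 × 0.907 = 208116 W
P_out = η·P_in = 0.912 × 208116 = 189802 W
n_s = 120×60/6 = 1200 rpm; n = 1200×(1−0.0425) = 1149 rpm
ω = 2π×1149/60 = 120.3 rad/s
τ = P_out/ω = 189802/120.3 = 1578 N·m
In lb·ft: 1578/1.356 = 1160 lb·ft

1160 lb·ft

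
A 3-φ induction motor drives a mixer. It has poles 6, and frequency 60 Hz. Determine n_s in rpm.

1200 rpm

n_s = 120f/p = 120×60/6 = 1200 rpm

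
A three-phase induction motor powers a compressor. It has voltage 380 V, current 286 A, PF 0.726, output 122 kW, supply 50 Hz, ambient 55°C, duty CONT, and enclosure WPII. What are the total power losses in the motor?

14700 W

P_in = √3·V·I·cosφ = 1.732×380×286×0.726 = 136658 W
P_out = 122000 W
Losses = P_in − P_out = 136658 − 122000 = 14658 W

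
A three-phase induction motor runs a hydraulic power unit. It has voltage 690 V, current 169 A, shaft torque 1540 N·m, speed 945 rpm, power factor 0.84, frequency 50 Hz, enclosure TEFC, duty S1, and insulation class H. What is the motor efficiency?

89.8 %

ω = 2π × 945/60 = 98.96 rad/s; P_out = τω = 1540 × 98.96 = 152398 W
P_in = √3·V_L·I_L·cosφ = 1.732 × 690 × 169 × 0.84 = 169654 W
η = P_out / P_in = 152398 / 169654 = 0.898 = 89.8%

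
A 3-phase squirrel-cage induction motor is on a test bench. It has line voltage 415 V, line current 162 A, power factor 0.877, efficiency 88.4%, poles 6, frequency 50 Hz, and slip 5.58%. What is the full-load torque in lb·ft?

673 lb·ft

P_in = √3·V·I·cosφ = 1.732 × 415 × 162 × 0.877 = 102120 W
P_out = η·P_in = 0.884 × 102120 = 90274 W
n_s = 120×50/6 = 1000 rpm; n = 1000×(1−0.0558) = 944 rpm
ω = 2π×944/60 = 98.86 rad/s
τ = P_out/ω = 90274/98.86 = 913.1 N·m
In lb·ft: 913.1/1.356 = 673 lb·ft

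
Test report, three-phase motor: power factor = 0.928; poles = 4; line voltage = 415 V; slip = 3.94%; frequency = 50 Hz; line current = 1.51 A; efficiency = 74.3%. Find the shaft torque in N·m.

4.96 N·m

P_in = √3·V·I·cosφ = 1.732 × 415 × 1.51 × 0.928 = 1007 W
P_out = η·P_in = 0.743 × 1007 = 748 W
n_s = 120×50/4 = 1500 rpm; n = 1500×(1−0.0394) = 1441 rpm
ω = 2π×1441/60 = 150.9 rad/s
τ = P_out/ω = 748/150.9 = 4.96 N·m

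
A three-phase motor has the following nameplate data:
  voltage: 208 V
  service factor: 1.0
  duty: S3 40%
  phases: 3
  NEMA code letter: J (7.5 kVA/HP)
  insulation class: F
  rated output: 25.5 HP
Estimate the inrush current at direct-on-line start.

S_LR = 7.5 × 25.5 = 191.25 kVA
I_LR = S_LR/(√3·V_L) = 191250/(1.732×208) = 531 A

531 A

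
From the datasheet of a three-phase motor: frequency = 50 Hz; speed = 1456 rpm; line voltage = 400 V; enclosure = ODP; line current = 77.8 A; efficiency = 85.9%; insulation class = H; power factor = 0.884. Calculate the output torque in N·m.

268 N·m

P_in = √3·V·I·cosφ = 1.732 × 400 × 77.8 × 0.884 = 47647 W
P_out = η·P_in = 0.859 × 47647 = 40929 W
n = 1456 rpm
ω = 2π×1456/60 = 152.5 rad/s
τ = P_out/ω = 40929/152.5 = 268 N·m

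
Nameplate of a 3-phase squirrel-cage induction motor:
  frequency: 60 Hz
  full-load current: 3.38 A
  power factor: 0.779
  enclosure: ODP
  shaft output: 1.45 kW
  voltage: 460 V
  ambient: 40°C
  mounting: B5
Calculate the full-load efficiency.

69.1 %

P_out = 1.45 kW = 1450 W
P_in = √3·V_L·I_L·cosφ = 1.732 × 460 × 3.38 × 0.779 = 2098 W
η = P_out / P_in = 1450 / 2098 = 0.691 = 69.1%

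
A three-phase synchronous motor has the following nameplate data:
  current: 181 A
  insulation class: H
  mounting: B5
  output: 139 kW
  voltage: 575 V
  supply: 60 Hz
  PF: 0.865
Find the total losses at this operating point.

P_in = √3·V·I·cosφ = 1.732×575×181×0.865 = 155923 W
P_out = 139000 W
Losses = P_in − P_out = 155923 − 139000 = 16923 W

16900 W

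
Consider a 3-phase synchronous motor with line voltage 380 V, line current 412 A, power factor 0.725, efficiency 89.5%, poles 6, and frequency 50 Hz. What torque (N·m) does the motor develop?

P_in = √3·V·I·cosφ = 1.732 × 380 × 412 × 0.725 = 196592 W
P_out = η·P_in = 0.895 × 196592 = 175950 W
n = n_s = 120×50/6 = 1000 rpm (synchronous)
ω = 2π×1000/60 = 104.7 rad/s
τ = P_out/ω = 175950/104.7 = 1680 N·m

1680 N·m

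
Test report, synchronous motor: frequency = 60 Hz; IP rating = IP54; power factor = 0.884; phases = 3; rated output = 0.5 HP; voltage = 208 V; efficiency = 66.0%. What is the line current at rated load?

1.77 A

P_out = 0.5 × 746 = 373 W
P_in = P_out / η = 373 / 0.660 = 565 W
I_L = P_in / (√3·V_L·cosφ) = 565 / (1.732 × 208 × 0.884) = 1.77 A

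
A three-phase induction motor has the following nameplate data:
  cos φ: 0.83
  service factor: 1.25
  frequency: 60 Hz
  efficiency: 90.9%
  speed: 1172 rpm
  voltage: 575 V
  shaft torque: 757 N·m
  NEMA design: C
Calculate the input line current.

124 A

ω = 2π×1172/60 = 122.7 rad/s; P_out = τω = 757 × 122.7 = 92884 W
P_in = P_out / η = 92884 / 0.909 = 102183 W
I_L = P_in / (√3·V_L·cosφ) = 102183 / (1.732 × 575 × 0.83) = 124 A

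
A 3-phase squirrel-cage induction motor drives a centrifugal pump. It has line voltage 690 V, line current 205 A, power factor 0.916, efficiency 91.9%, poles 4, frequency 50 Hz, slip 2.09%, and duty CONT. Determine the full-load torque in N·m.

P_in = √3·V·I·cosφ = 1.732 × 690 × 205 × 0.916 = 224412 W
P_out = η·P_in = 0.919 × 224412 = 206235 W
n_s = 120×50/4 = 1500 rpm; n = 1500×(1−0.0209) = 1469 rpm
ω = 2π×1469/60 = 153.8 rad/s
τ = P_out/ω = 206235/153.8 = 1340 N·m

1340 N·m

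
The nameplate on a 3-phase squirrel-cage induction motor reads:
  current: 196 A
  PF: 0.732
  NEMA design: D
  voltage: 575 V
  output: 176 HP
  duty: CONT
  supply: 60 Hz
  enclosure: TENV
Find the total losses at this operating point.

11.6 kW

P_in = √3·V·I·cosφ = 1.732×575×196×0.732 = 142884 W
P_out = 176×746 = 131296 W
Losses = P_in − P_out = 142884 − 131296 = 11588 W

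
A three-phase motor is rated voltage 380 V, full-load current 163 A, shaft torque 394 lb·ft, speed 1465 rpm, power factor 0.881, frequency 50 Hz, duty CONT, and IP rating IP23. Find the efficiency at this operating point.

τ = 394 lb·ft × 1.356 = 534.3 N·m
ω = 2π × 1465/60 = 153.4 rad/s; P_out = τω = 534.3 × 153.4 = 81962 W
P_in = √3·V_L·I_L·cosφ = 1.732 × 380 × 163 × 0.881 = 94514 W
η = P_out / P_in = 81962 / 94514 = 0.867 = 86.7%

86.7 %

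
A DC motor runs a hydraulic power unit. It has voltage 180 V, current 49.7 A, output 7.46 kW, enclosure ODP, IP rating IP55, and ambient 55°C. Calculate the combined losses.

P_in = V·I = 180×49.7 = 8946 W
P_out = 7460 W
Losses = P_in − P_out = 8946 − 7460 = 1486 W

1.49 kW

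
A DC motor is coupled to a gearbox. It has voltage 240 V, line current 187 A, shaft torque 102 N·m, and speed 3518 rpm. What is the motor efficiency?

ω = 2π × 3518/60 = 368.4 rad/s; P_out = τω = 102 × 368.4 = 37577 W
P_in = V·I = 240 × 187 = 44880 W
η = P_out / P_in = 37577 / 44880 = 0.837 = 83.7%

83.7 %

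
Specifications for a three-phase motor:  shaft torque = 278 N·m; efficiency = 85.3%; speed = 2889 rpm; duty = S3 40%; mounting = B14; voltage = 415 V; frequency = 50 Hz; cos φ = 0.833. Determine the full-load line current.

ω = 2π×2889/60 = 302.5 rad/s; P_out = τω = 278 × 302.5 = 84095 W
P_in = P_out / η = 84095 / 0.853 = 98587 W
I_L = P_in / (√3·V_L·cosφ) = 98587 / (1.732 × 415 × 0.833) = 165 A

165 A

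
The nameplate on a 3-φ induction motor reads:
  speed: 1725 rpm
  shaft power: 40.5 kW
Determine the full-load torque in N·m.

224 N·m

ω = 2π × 1725/60 = 180.6 rad/s
τ = P/ω = 40500/180.6 = 224 N·m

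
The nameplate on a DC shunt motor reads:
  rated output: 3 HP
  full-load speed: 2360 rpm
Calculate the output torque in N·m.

9.06 N·m

P_out = 3 × 746 = 2238 W
ω = 2π × 2360/60 = 247.1 rad/s
τ = P_out/ω = 2238/247.1 = 9.06 N·m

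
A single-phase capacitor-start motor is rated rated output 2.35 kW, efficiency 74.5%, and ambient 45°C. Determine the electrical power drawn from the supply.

P_out = 2350 W
P_in = P_out/η = 2350/0.745 = 3154 W = 3.15 kW

3.15 kW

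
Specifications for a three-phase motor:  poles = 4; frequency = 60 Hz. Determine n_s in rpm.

1800 rpm

n_s = 120f/p = 120×60/4 = 1800 rpm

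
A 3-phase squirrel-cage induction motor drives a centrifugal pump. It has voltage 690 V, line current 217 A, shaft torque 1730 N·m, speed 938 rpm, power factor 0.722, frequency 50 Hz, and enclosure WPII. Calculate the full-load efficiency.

90.8 %

ω = 2π × 938/60 = 98.23 rad/s; P_out = τω = 1730 × 98.23 = 169938 W
P_in = √3·V_L·I_L·cosφ = 1.732 × 690 × 217 × 0.722 = 187238 W
η = P_out / P_in = 169938 / 187238 = 0.908 = 90.8%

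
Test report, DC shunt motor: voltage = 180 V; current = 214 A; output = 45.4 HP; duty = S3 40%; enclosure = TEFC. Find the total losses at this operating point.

P_in = V·I = 180×214 = 38520 W
P_out = 45.4×746 = 33868 W
Losses = P_in − P_out = 38520 − 33868 = 4652 W

4.65 kW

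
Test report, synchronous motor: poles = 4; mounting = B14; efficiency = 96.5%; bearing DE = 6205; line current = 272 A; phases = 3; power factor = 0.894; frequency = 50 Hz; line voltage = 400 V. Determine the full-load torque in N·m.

1030 N·m

P_in = √3·V·I·cosφ = 1.732 × 400 × 272 × 0.894 = 168467 W
P_out = η·P_in = 0.965 × 168467 = 162571 W
n = n_s = 120×50/4 = 1500 rpm (synchronous)
ω = 2π×1500/60 = 157.1 rad/s
τ = P_out/ω = 162571/157.1 = 1030 N·m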